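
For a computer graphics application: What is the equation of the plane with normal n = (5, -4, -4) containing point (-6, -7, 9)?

The plane through P with normal n = (a, b, c) satisfies n·(r - P) = 0,
i.e. ax + by + cz = a·x₀ + b·y₀ + c·z₀.
d = 5·(-6) + (-4)·(-7) + (-4)·9
  = -30 + 28 - 36
  = -38
Equation: 5x - 4y - 4z = -38

5x - 4y - 4z = -38


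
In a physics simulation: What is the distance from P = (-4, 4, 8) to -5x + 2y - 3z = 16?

distance = |a·x₀ + b·y₀ + c·z₀ - d| / √(a² + b² + c²)
  = |(-5)·(-4) + 2·4 + (-3)·8 - 16| / √((-5)² + 2² + (-3)²)
  = |20 + 8 - 24 - 16| / √(25 + 4 + 9)
  = |-12| / √38
  = 12 / 6.164
  ≈ 1.947

1.947


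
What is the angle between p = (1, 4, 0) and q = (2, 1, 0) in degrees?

p·q = 1·2 + 4·1 + 0·0 = 2 + 4 + 0 = 6
|p| = √(1² + 4² + 0²) = √17 ≈ 4.123
|q| = √(2² + 1² + 0²) = √5 ≈ 2.236
cos θ = (p·q)/(|p||q|) = 6/(4.123·2.236) ≈ 0.6508
θ = arccos(0.6508) ≈ 49.4°

49.4°


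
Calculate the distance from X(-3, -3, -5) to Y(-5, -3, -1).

d = √[(x₂-x₁)² + (y₂-y₁)² + (z₂-z₁)²]
  = √[(-2)² + 0² + 4²]
  = √[4 + 0 + 16]
  = √20
  ≈ 4.472

4.472


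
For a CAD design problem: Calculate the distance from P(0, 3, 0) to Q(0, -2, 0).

d = √[(x₂-x₁)² + (y₂-y₁)² + (z₂-z₁)²]
  = √[0² + (-5)² + 0²]
  = √[0 + 25 + 0]
  = √25
  ≈ 5

5


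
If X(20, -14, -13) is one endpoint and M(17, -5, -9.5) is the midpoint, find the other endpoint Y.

Y = 2M - X
  = (2·17 - 20, 2·(-5) - (-14), 2·(-9.5) - (-13))
  = (34 - 20, -10 + 14, -19 + 13)
  = (14, 4, -6)

(14, 4, -6)


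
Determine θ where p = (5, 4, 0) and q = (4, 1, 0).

p·q = 5·4 + 4·1 + 0·0 = 20 + 4 + 0 = 24
|p| = √(5² + 4² + 0²) = √41 ≈ 6.403
|q| = √(4² + 1² + 0²) = √17 ≈ 4.123
cos θ = (p·q)/(|p||q|) = 24/(6.403·4.123) ≈ 0.9091
θ = arccos(0.9091) ≈ 24.62°

24.62°


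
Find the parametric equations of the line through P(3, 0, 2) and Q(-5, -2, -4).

Direction vector d = Q - P = (-5 - 3, -2 + 0, -4 - 2) = (-8, -2, -6)
Parametric form r = P + t·d:
x = 3 - 8t, y = 0 - 2t, z = 2 - 6t

x = 3 - 8t, y = 0 - 2t, z = 2 - 6t


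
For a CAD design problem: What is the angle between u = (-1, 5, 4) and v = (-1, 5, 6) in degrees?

u·v = (-1)·(-1) + 5·5 + 4·6 = 1 + 25 + 24 = 50
|u| = √((-1)² + 5² + 4²) = √42 ≈ 6.481
|v| = √((-1)² + 5² + 6²) = √62 ≈ 7.874
cos θ = (u·v)/(|u||v|) = 50/(6.481·7.874) ≈ 0.9798
θ = arccos(0.9798) ≈ 11.53°

11.53°


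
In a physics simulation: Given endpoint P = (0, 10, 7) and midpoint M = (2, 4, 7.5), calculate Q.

Q = 2M - P
  = (2·2 - 0, 2·4 - 10, 2·7.5 - 7)
  = (4 + 0, 8 - 10, 15 - 7)
  = (4, -2, 8)

(4, -2, 8)


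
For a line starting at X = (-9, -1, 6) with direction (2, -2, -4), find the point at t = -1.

P(t) = X + t·d
  = (-9 + 2·(-1), -1 + (-2)·(-1), 6 + (-4)·(-1))
  = (-9 - 2, -1 + 2, 6 + 4)
  = (-11, 1, 10)

(-11, 1, 10)


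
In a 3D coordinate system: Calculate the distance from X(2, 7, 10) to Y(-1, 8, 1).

d = √[(x₂-x₁)² + (y₂-y₁)² + (z₂-z₁)²]
  = √[(-3)² + 1² + (-9)²]
  = √[9 + 1 + 81]
  = √91
  ≈ 9.539

9.539


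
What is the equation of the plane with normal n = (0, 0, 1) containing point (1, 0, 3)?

The plane through P with normal n = (a, b, c) satisfies n·(r - P) = 0,
i.e. ax + by + cz = a·x₀ + b·y₀ + c·z₀.
d = 0·1 + 0·0 + 1·3
  = 0 + 0 + 3
  = 3
Equation: z = 3

z = 3


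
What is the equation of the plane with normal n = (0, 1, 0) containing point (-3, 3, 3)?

The plane through P with normal n = (a, b, c) satisfies n·(r - P) = 0,
i.e. ax + by + cz = a·x₀ + b·y₀ + c·z₀.
d = 0·(-3) + 1·3 + 0·3
  = 0 + 3 + 0
  = 3
Equation: y = 3

y = 3


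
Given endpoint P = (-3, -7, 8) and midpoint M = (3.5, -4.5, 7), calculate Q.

Q = 2M - P
  = (2·3.5 - (-3), 2·(-4.5) - (-7), 2·7 - 8)
  = (7 + 3, -9 + 7, 14 - 8)
  = (10, -2, 6)

(10, -2, 6)


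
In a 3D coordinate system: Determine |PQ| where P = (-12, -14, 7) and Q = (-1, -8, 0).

d = √[(x₂-x₁)² + (y₂-y₁)² + (z₂-z₁)²]
  = √[11² + 6² + (-7)²]
  = √[121 + 36 + 49]
  = √206
  ≈ 14.35

14.35


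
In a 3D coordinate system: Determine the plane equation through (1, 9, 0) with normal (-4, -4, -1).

The plane through P with normal n = (a, b, c) satisfies n·(r - P) = 0,
i.e. ax + by + cz = a·x₀ + b·y₀ + c·z₀.
d = (-4)·1 + (-4)·9 + (-1)·0
  = -4 - 36 + 0
  = -40
Equation: -4x - 4y - z = -40

-4x - 4y - z = -40


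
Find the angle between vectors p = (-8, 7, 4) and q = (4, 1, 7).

p·q = (-8)·4 + 7·1 + 4·7 = -32 + 7 + 28 = 3
|p| = √((-8)² + 7² + 4²) = √129 ≈ 11.36
|q| = √(4² + 1² + 7²) = √66 ≈ 8.124
cos θ = (p·q)/(|p||q|) = 3/(11.36·8.124) ≈ 0.03251
θ = arccos(0.03251) ≈ 88.14°

88.14°


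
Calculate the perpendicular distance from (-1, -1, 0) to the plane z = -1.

distance = |a·x₀ + b·y₀ + c·z₀ - d| / √(a² + b² + c²)
  = |0·(-1) + 0·(-1) + 1·0 - (-1)| / √(0² + 0² + 1²)
  = |0 + 0 + 0 + 1| / √(0 + 0 + 1)
  = |1| / √1
  = 1 / 1
  ≈ 1

1


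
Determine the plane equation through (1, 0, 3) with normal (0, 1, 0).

The plane through P with normal n = (a, b, c) satisfies n·(r - P) = 0,
i.e. ax + by + cz = a·x₀ + b·y₀ + c·z₀.
d = 0·1 + 1·0 + 0·3
  = 0 + 0 + 0
  = 0
Equation: y = 0

y = 0


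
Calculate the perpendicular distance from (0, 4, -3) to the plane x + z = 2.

distance = |a·x₀ + b·y₀ + c·z₀ - d| / √(a² + b² + c²)
  = |1·0 + 0·4 + 1·(-3) - 2| / √(1² + 0² + 1²)
  = |0 + 0 - 3 - 2| / √(1 + 0 + 1)
  = |-5| / √2
  = 5 / 1.414
  ≈ 3.536

3.536


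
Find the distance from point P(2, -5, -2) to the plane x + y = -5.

distance = |a·x₀ + b·y₀ + c·z₀ - d| / √(a² + b² + c²)
  = |1·2 + 1·(-5) + 0·(-2) - (-5)| / √(1² + 1² + 0²)
  = |2 - 5 + 0 + 5| / √(1 + 1 + 0)
  = |2| / √2
  = 2 / 1.414
  ≈ 1.414

1.414


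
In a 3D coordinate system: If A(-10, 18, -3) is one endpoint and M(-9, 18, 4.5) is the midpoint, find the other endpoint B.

B = 2M - A
  = (2·(-9) - (-10), 2·18 - 18, 2·4.5 - (-3))
  = (-18 + 10, 36 - 18, 9 + 3)
  = (-8, 18, 12)

(-8, 18, 12)


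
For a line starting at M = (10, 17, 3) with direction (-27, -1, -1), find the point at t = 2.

P(t) = M + t·d
  = (10 + (-27)·2, 17 + (-1)·2, 3 + (-1)·2)
  = (10 - 54, 17 - 2, 3 - 2)
  = (-44, 15, 1)

(-44, 15, 1)


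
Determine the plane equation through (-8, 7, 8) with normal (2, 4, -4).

The plane through P with normal n = (a, b, c) satisfies n·(r - P) = 0,
i.e. ax + by + cz = a·x₀ + b·y₀ + c·z₀.
d = 2·(-8) + 4·7 + (-4)·8
  = -16 + 28 - 32
  = -20
Equation: 2x + 4y - 4z = -20

2x + 4y - 4z = -20


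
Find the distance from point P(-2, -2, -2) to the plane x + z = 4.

distance = |a·x₀ + b·y₀ + c·z₀ - d| / √(a² + b² + c²)
  = |1·(-2) + 0·(-2) + 1·(-2) - 4| / √(1² + 0² + 1²)
  = |-2 + 0 - 2 - 4| / √(1 + 0 + 1)
  = |-8| / √2
  = 8 / 1.414
  ≈ 5.657

5.657


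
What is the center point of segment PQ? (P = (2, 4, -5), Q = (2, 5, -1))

M = ((x₁+x₂)/2, (y₁+y₂)/2, (z₁+z₂)/2)
  = ((2 + 2)/2, (4 + 5)/2, (-5 - 1)/2)
  = (4/2, 9/2, -6/2)
  = (2, 4.5, -3)

(2, 4.5, -3)


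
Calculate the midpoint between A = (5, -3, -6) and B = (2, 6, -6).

M = ((x₁+x₂)/2, (y₁+y₂)/2, (z₁+z₂)/2)
  = ((5 + 2)/2, (-3 + 6)/2, (-6 - 6)/2)
  = (7/2, 3/2, -12/2)
  = (3.5, 1.5, -6)

(3.5, 1.5, -6)


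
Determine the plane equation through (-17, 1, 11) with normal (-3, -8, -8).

The plane through P with normal n = (a, b, c) satisfies n·(r - P) = 0,
i.e. ax + by + cz = a·x₀ + b·y₀ + c·z₀.
d = (-3)·(-17) + (-8)·1 + (-8)·11
  = 51 - 8 - 88
  = -45
Equation: -3x - 8y - 8z = -45

-3x - 8y - 8z = -45


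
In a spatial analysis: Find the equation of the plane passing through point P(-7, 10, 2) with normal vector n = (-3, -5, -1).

The plane through P with normal n = (a, b, c) satisfies n·(r - P) = 0,
i.e. ax + by + cz = a·x₀ + b·y₀ + c·z₀.
d = (-3)·(-7) + (-5)·10 + (-1)·2
  = 21 - 50 - 2
  = -31
Equation: -3x - 5y - z = -31

-3x - 5y - z = -31


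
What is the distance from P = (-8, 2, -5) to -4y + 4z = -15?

distance = |a·x₀ + b·y₀ + c·z₀ - d| / √(a² + b² + c²)
  = |0·(-8) + (-4)·2 + 4·(-5) - (-15)| / √(0² + (-4)² + 4²)
  = |0 - 8 - 20 + 15| / √(0 + 16 + 16)
  = |-13| / √32
  = 13 / 5.657
  ≈ 2.298

2.298


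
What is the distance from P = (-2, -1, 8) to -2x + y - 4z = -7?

distance = |a·x₀ + b·y₀ + c·z₀ - d| / √(a² + b² + c²)
  = |(-2)·(-2) + 1·(-1) + (-4)·8 - (-7)| / √((-2)² + 1² + (-4)²)
  = |4 - 1 - 32 + 7| / √(4 + 1 + 16)
  = |-22| / √21
  = 22 / 4.583
  ≈ 4.801

4.801


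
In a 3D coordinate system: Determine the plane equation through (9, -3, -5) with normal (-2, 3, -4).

The plane through P with normal n = (a, b, c) satisfies n·(r - P) = 0,
i.e. ax + by + cz = a·x₀ + b·y₀ + c·z₀.
d = (-2)·9 + 3·(-3) + (-4)·(-5)
  = -18 - 9 + 20
  = -7
Equation: -2x + 3y - 4z = -7

-2x + 3y - 4z = -7


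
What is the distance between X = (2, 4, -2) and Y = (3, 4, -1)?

d = √[(x₂-x₁)² + (y₂-y₁)² + (z₂-z₁)²]
  = √[1² + 0² + 1²]
  = √[1 + 0 + 1]
  = √2
  ≈ 1.414

1.414


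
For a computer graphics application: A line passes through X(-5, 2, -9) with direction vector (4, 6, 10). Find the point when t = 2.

P(t) = X + t·d
  = (-5 + 4·2, 2 + 6·2, -9 + 10·2)
  = (-5 + 8, 2 + 12, -9 + 20)
  = (3, 14, 11)

(3, 14, 11)


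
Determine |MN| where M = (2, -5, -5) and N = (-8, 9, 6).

d = √[(x₂-x₁)² + (y₂-y₁)² + (z₂-z₁)²]
  = √[(-10)² + 14² + 11²]
  = √[100 + 196 + 121]
  = √417
  ≈ 20.42

20.42


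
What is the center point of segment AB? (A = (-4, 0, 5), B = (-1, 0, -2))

M = ((x₁+x₂)/2, (y₁+y₂)/2, (z₁+z₂)/2)
  = ((-4 - 1)/2, (0 + 0)/2, (5 - 2)/2)
  = (-5/2, 0/2, 3/2)
  = (-2.5, 0, 1.5)

(-2.5, 0, 1.5)


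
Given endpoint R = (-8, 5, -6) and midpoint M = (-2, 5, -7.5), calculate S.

S = 2M - R
  = (2·(-2) - (-8), 2·5 - 5, 2·(-7.5) - (-6))
  = (-4 + 8, 10 - 5, -15 + 6)
  = (4, 5, -9)

(4, 5, -9)


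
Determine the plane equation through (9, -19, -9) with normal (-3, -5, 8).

The plane through P with normal n = (a, b, c) satisfies n·(r - P) = 0,
i.e. ax + by + cz = a·x₀ + b·y₀ + c·z₀.
d = (-3)·9 + (-5)·(-19) + 8·(-9)
  = -27 + 95 - 72
  = -4
Equation: -3x - 5y + 8z = -4

-3x - 5y + 8z = -4


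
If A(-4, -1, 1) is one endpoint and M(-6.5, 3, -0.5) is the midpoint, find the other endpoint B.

B = 2M - A
  = (2·(-6.5) - (-4), 2·3 - (-1), 2·(-0.5) - 1)
  = (-13 + 4, 6 + 1, -1 - 1)
  = (-9, 7, -2)

(-9, 7, -2)


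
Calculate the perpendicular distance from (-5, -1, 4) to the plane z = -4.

distance = |a·x₀ + b·y₀ + c·z₀ - d| / √(a² + b² + c²)
  = |0·(-5) + 0·(-1) + 1·4 - (-4)| / √(0² + 0² + 1²)
  = |0 + 0 + 4 + 4| / √(0 + 0 + 1)
  = |8| / √1
  = 8 / 1
  ≈ 8

8


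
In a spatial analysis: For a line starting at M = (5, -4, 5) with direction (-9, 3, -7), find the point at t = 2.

P(t) = M + t·d
  = (5 + (-9)·2, -4 + 3·2, 5 + (-7)·2)
  = (5 - 18, -4 + 6, 5 - 14)
  = (-13, 2, -9)

(-13, 2, -9)


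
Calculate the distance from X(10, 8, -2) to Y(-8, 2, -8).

d = √[(x₂-x₁)² + (y₂-y₁)² + (z₂-z₁)²]
  = √[(-18)² + (-6)² + (-6)²]
  = √[324 + 36 + 36]
  = √396
  ≈ 19.9

19.9


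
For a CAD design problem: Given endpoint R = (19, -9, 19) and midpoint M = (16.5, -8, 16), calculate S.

S = 2M - R
  = (2·16.5 - 19, 2·(-8) - (-9), 2·16 - 19)
  = (33 - 19, -16 + 9, 32 - 19)
  = (14, -7, 13)

(14, -7, 13)


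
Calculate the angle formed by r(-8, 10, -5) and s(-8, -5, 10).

r·s = (-8)·(-8) + 10·(-5) + (-5)·10 = 64 - 50 - 50 = -36
|r| = √((-8)² + 10² + (-5)²) = √189 ≈ 13.75
|s| = √((-8)² + (-5)² + 10²) = √189 ≈ 13.75
cos θ = (r·s)/(|r||s|) = -36/(13.75·13.75) ≈ -0.1905
θ = arccos(-0.1905) ≈ 101°

101°


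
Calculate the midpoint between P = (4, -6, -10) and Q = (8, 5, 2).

M = ((x₁+x₂)/2, (y₁+y₂)/2, (z₁+z₂)/2)
  = ((4 + 8)/2, (-6 + 5)/2, (-10 + 2)/2)
  = (12/2, -1/2, -8/2)
  = (6, -0.5, -4)

(6, -0.5, -4)


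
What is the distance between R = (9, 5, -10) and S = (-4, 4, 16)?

d = √[(x₂-x₁)² + (y₂-y₁)² + (z₂-z₁)²]
  = √[(-13)² + (-1)² + 26²]
  = √[169 + 1 + 676]
  = √846
  ≈ 29.09

29.09


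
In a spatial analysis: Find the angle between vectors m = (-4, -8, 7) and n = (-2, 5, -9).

m·n = (-4)·(-2) + (-8)·5 + 7·(-9) = 8 - 40 - 63 = -95
|m| = √((-4)² + (-8)² + 7²) = √129 ≈ 11.36
|n| = √((-2)² + 5² + (-9)²) = √110 ≈ 10.49
cos θ = (m·n)/(|m||n|) = -95/(11.36·10.49) ≈ -0.7975
θ = arccos(-0.7975) ≈ 142.9°

142.9°


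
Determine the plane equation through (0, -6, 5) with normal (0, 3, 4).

The plane through P with normal n = (a, b, c) satisfies n·(r - P) = 0,
i.e. ax + by + cz = a·x₀ + b·y₀ + c·z₀.
d = 0·0 + 3·(-6) + 4·5
  = 0 - 18 + 20
  = 2
Equation: 3y + 4z = 2

3y + 4z = 2


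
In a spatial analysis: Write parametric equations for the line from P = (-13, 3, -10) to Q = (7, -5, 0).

Direction vector d = Q - P = (7 + 13, -5 - 3, 0 + 10) = (20, -8, 10)
Parametric form r = P + t·d:
x = -13 + 20t, y = 3 - 8t, z = -10 + 10t

x = -13 + 20t, y = 3 - 8t, z = -10 + 10t


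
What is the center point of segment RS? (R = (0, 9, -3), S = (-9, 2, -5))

M = ((x₁+x₂)/2, (y₁+y₂)/2, (z₁+z₂)/2)
  = ((0 - 9)/2, (9 + 2)/2, (-3 - 5)/2)
  = (-9/2, 11/2, -8/2)
  = (-4.5, 5.5, -4)

(-4.5, 5.5, -4)


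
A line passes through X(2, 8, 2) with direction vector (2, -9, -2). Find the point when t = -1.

P(t) = X + t·d
  = (2 + 2·(-1), 8 + (-9)·(-1), 2 + (-2)·(-1))
  = (2 - 2, 8 + 9, 2 + 2)
  = (0, 17, 4)

(0, 17, 4)


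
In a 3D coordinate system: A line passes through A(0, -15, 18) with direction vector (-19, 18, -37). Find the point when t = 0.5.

P(t) = A + t·d
  = (0 + (-19)·0.5, -15 + 18·0.5, 18 + (-37)·0.5)
  = (0 - 9.5, -15 + 9, 18 - 18.5)
  = (-9.5, -6, -0.5)

(-9.5, -6, -0.5)


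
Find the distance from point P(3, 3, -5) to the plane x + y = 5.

distance = |a·x₀ + b·y₀ + c·z₀ - d| / √(a² + b² + c²)
  = |1·3 + 1·3 + 0·(-5) - 5| / √(1² + 1² + 0²)
  = |3 + 3 + 0 - 5| / √(1 + 1 + 0)
  = |1| / √2
  = 1 / 1.414
  ≈ 0.7071

0.7071


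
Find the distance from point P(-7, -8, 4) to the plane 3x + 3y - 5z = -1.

distance = |a·x₀ + b·y₀ + c·z₀ - d| / √(a² + b² + c²)
  = |3·(-7) + 3·(-8) + (-5)·4 - (-1)| / √(3² + 3² + (-5)²)
  = |-21 - 24 - 20 + 1| / √(9 + 9 + 25)
  = |-64| / √43
  = 64 / 6.557
  ≈ 9.76

9.76


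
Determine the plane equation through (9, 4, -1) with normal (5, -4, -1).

The plane through P with normal n = (a, b, c) satisfies n·(r - P) = 0,
i.e. ax + by + cz = a·x₀ + b·y₀ + c·z₀.
d = 5·9 + (-4)·4 + (-1)·(-1)
  = 45 - 16 + 1
  = 30
Equation: 5x - 4y - z = 30

5x - 4y - z = 30


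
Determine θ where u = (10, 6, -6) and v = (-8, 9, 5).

u·v = 10·(-8) + 6·9 + (-6)·5 = -80 + 54 - 30 = -56
|u| = √(10² + 6² + (-6)²) = √172 ≈ 13.11
|v| = √((-8)² + 9² + 5²) = √170 ≈ 13.04
cos θ = (u·v)/(|u||v|) = -56/(13.11·13.04) ≈ -0.3275
θ = arccos(-0.3275) ≈ 109.1°

109.1°


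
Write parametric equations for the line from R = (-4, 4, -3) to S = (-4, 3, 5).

Direction vector d = S - R = (-4 + 4, 3 - 4, 5 + 3) = (0, -1, 8)
Parametric form r = R + t·d:
x = -4, y = 4 - t, z = -3 + 8t

x = -4, y = 4 - t, z = -3 + 8t


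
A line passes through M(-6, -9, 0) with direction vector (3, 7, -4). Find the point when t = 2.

P(t) = M + t·d
  = (-6 + 3·2, -9 + 7·2, 0 + (-4)·2)
  = (-6 + 6, -9 + 14, 0 - 8)
  = (0, 5, -8)

(0, 5, -8)


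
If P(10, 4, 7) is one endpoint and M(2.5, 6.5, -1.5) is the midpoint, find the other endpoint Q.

Q = 2M - P
  = (2·2.5 - 10, 2·6.5 - 4, 2·(-1.5) - 7)
  = (5 - 10, 13 - 4, -3 - 7)
  = (-5, 9, -10)

(-5, 9, -10)


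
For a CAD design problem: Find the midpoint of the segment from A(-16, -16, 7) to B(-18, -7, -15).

M = ((x₁+x₂)/2, (y₁+y₂)/2, (z₁+z₂)/2)
  = ((-16 - 18)/2, (-16 - 7)/2, (7 - 15)/2)
  = (-34/2, -23/2, -8/2)
  = (-17, -11.5, -4)

(-17, -11.5, -4)


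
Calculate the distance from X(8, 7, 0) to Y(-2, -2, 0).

d = √[(x₂-x₁)² + (y₂-y₁)² + (z₂-z₁)²]
  = √[(-10)² + (-9)² + 0²]
  = √[100 + 81 + 0]
  = √181
  ≈ 13.45

13.45


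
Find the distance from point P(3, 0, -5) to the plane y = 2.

distance = |a·x₀ + b·y₀ + c·z₀ - d| / √(a² + b² + c²)
  = |0·3 + 1·0 + 0·(-5) - 2| / √(0² + 1² + 0²)
  = |0 + 0 + 0 - 2| / √(0 + 1 + 0)
  = |-2| / √1
  = 2 / 1
  ≈ 2

2


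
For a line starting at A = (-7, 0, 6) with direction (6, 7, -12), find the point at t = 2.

P(t) = A + t·d
  = (-7 + 6·2, 0 + 7·2, 6 + (-12)·2)
  = (-7 + 12, 0 + 14, 6 - 24)
  = (5, 14, -18)

(5, 14, -18)


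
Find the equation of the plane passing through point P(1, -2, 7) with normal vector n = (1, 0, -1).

The plane through P with normal n = (a, b, c) satisfies n·(r - P) = 0,
i.e. ax + by + cz = a·x₀ + b·y₀ + c·z₀.
d = 1·1 + 0·(-2) + (-1)·7
  = 1 + 0 - 7
  = -6
Equation: x - z = -6

x - z = -6


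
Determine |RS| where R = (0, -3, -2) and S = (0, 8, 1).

d = √[(x₂-x₁)² + (y₂-y₁)² + (z₂-z₁)²]
  = √[0² + 11² + 3²]
  = √[0 + 121 + 9]
  = √130
  ≈ 11.4

11.4


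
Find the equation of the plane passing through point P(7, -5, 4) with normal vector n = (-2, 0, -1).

The plane through P with normal n = (a, b, c) satisfies n·(r - P) = 0,
i.e. ax + by + cz = a·x₀ + b·y₀ + c·z₀.
d = (-2)·7 + 0·(-5) + (-1)·4
  = -14 + 0 - 4
  = -18
Equation: -2x - z = -18

-2x - z = -18


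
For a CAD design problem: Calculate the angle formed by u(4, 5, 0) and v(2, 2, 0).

u·v = 4·2 + 5·2 + 0·0 = 8 + 10 + 0 = 18
|u| = √(4² + 5² + 0²) = √41 ≈ 6.403
|v| = √(2² + 2² + 0²) = √8 ≈ 2.828
cos θ = (u·v)/(|u||v|) = 18/(6.403·2.828) ≈ 0.9939
θ = arccos(0.9939) ≈ 6.34°

6.34°


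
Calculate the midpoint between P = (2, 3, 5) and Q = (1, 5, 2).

M = ((x₁+x₂)/2, (y₁+y₂)/2, (z₁+z₂)/2)
  = ((2 + 1)/2, (3 + 5)/2, (5 + 2)/2)
  = (3/2, 8/2, 7/2)
  = (1.5, 4, 3.5)

(1.5, 4, 3.5)


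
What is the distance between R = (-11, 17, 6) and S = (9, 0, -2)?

d = √[(x₂-x₁)² + (y₂-y₁)² + (z₂-z₁)²]
  = √[20² + (-17)² + (-8)²]
  = √[400 + 289 + 64]
  = √753
  ≈ 27.44

27.44


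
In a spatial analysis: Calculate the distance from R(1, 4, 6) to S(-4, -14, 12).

d = √[(x₂-x₁)² + (y₂-y₁)² + (z₂-z₁)²]
  = √[(-5)² + (-18)² + 6²]
  = √[25 + 324 + 36]
  = √385
  ≈ 19.62

19.62


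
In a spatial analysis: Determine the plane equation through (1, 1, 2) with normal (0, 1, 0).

The plane through P with normal n = (a, b, c) satisfies n·(r - P) = 0,
i.e. ax + by + cz = a·x₀ + b·y₀ + c·z₀.
d = 0·1 + 1·1 + 0·2
  = 0 + 1 + 0
  = 1
Equation: y = 1

y = 1


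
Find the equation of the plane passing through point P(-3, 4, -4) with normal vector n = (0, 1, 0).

The plane through P with normal n = (a, b, c) satisfies n·(r - P) = 0,
i.e. ax + by + cz = a·x₀ + b·y₀ + c·z₀.
d = 0·(-3) + 1·4 + 0·(-4)
  = 0 + 4 + 0
  = 4
Equation: y = 4

y = 4


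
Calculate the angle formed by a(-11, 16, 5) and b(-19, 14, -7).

a·b = (-11)·(-19) + 16·14 + 5·(-7) = 209 + 224 - 35 = 398
|a| = √((-11)² + 16² + 5²) = √402 ≈ 20.05
|b| = √((-19)² + 14² + (-7)²) = √606 ≈ 24.62
cos θ = (a·b)/(|a||b|) = 398/(20.05·24.62) ≈ 0.8064
θ = arccos(0.8064) ≈ 36.26°

36.26°


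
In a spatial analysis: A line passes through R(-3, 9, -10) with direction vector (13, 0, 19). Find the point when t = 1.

P(t) = R + t·d
  = (-3 + 13·1, 9 + 0·1, -10 + 19·1)
  = (-3 + 13, 9 + 0, -10 + 19)
  = (10, 9, 9)

(10, 9, 9)


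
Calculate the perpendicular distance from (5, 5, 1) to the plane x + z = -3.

distance = |a·x₀ + b·y₀ + c·z₀ - d| / √(a² + b² + c²)
  = |1·5 + 0·5 + 1·1 - (-3)| / √(1² + 0² + 1²)
  = |5 + 0 + 1 + 3| / √(1 + 0 + 1)
  = |9| / √2
  = 9 / 1.414
  ≈ 6.364

6.364


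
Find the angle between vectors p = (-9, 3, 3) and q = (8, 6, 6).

p·q = (-9)·8 + 3·6 + 3·6 = -72 + 18 + 18 = -36
|p| = √((-9)² + 3² + 3²) = √99 ≈ 9.95
|q| = √(8² + 6² + 6²) = √136 ≈ 11.66
cos θ = (p·q)/(|p||q|) = -36/(9.95·11.66) ≈ -0.3103
θ = arccos(-0.3103) ≈ 108.1°

108.1°


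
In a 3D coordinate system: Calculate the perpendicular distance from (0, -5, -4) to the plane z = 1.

distance = |a·x₀ + b·y₀ + c·z₀ - d| / √(a² + b² + c²)
  = |0·0 + 0·(-5) + 1·(-4) - 1| / √(0² + 0² + 1²)
  = |0 + 0 - 4 - 1| / √(0 + 0 + 1)
  = |-5| / √1
  = 5 / 1
  ≈ 5

5


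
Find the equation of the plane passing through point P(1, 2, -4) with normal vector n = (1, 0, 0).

The plane through P with normal n = (a, b, c) satisfies n·(r - P) = 0,
i.e. ax + by + cz = a·x₀ + b·y₀ + c·z₀.
d = 1·1 + 0·2 + 0·(-4)
  = 1 + 0 + 0
  = 1
Equation: x = 1

x = 1


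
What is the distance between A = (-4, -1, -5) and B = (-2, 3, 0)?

d = √[(x₂-x₁)² + (y₂-y₁)² + (z₂-z₁)²]
  = √[2² + 4² + 5²]
  = √[4 + 16 + 25]
  = √45
  ≈ 6.708

6.708


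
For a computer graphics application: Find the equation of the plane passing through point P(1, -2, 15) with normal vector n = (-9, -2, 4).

The plane through P with normal n = (a, b, c) satisfies n·(r - P) = 0,
i.e. ax + by + cz = a·x₀ + b·y₀ + c·z₀.
d = (-9)·1 + (-2)·(-2) + 4·15
  = -9 + 4 + 60
  = 55
Equation: -9x - 2y + 4z = 55

-9x - 2y + 4z = 55


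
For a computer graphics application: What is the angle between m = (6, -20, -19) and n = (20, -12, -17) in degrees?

m·n = 6·20 + (-20)·(-12) + (-19)·(-17) = 120 + 240 + 323 = 683
|m| = √(6² + (-20)² + (-19)²) = √797 ≈ 28.23
|n| = √(20² + (-12)² + (-17)²) = √833 ≈ 28.86
cos θ = (m·n)/(|m||n|) = 683/(28.23·28.86) ≈ 0.8382
θ = arccos(0.8382) ≈ 33.05°

33.05°


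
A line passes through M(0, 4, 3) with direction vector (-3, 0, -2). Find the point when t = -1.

P(t) = M + t·d
  = (0 + (-3)·(-1), 4 + 0·(-1), 3 + (-2)·(-1))
  = (0 + 3, 4 + 0, 3 + 2)
  = (3, 4, 5)

(3, 4, 5)


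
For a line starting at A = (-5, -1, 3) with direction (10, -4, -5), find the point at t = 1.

P(t) = A + t·d
  = (-5 + 10·1, -1 + (-4)·1, 3 + (-5)·1)
  = (-5 + 10, -1 - 4, 3 - 5)
  = (5, -5, -2)

(5, -5, -2)


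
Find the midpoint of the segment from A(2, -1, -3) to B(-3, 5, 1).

M = ((x₁+x₂)/2, (y₁+y₂)/2, (z₁+z₂)/2)
  = ((2 - 3)/2, (-1 + 5)/2, (-3 + 1)/2)
  = (-1/2, 4/2, -2/2)
  = (-0.5, 2, -1)

(-0.5, 2, -1)


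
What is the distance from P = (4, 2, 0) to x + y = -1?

distance = |a·x₀ + b·y₀ + c·z₀ - d| / √(a² + b² + c²)
  = |1·4 + 1·2 + 0·0 - (-1)| / √(1² + 1² + 0²)
  = |4 + 2 + 0 + 1| / √(1 + 1 + 0)
  = |7| / √2
  = 7 / 1.414
  ≈ 4.95

4.95


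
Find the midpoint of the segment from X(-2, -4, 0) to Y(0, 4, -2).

M = ((x₁+x₂)/2, (y₁+y₂)/2, (z₁+z₂)/2)
  = ((-2 + 0)/2, (-4 + 4)/2, (0 - 2)/2)
  = (-2/2, 0/2, -2/2)
  = (-1, 0, -1)

(-1, 0, -1)


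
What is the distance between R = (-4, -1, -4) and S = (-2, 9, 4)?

d = √[(x₂-x₁)² + (y₂-y₁)² + (z₂-z₁)²]
  = √[2² + 10² + 8²]
  = √[4 + 100 + 64]
  = √168
  ≈ 12.96

12.96


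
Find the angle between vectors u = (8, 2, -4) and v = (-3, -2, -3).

u·v = 8·(-3) + 2·(-2) + (-4)·(-3) = -24 - 4 + 12 = -16
|u| = √(8² + 2² + (-4)²) = √84 ≈ 9.165
|v| = √((-3)² + (-2)² + (-3)²) = √22 ≈ 4.69
cos θ = (u·v)/(|u||v|) = -16/(9.165·4.69) ≈ -0.3722
θ = arccos(-0.3722) ≈ 111.9°

111.9°


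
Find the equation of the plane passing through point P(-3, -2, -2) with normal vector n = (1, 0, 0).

The plane through P with normal n = (a, b, c) satisfies n·(r - P) = 0,
i.e. ax + by + cz = a·x₀ + b·y₀ + c·z₀.
d = 1·(-3) + 0·(-2) + 0·(-2)
  = -3 + 0 + 0
  = -3
Equation: x = -3

x = -3


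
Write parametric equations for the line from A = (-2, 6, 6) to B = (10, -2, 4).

Direction vector d = B - A = (10 + 2, -2 - 6, 4 - 6) = (12, -8, -2)
Parametric form r = A + t·d:
x = -2 + 12t, y = 6 - 8t, z = 6 - 2t

x = -2 + 12t, y = 6 - 8t, z = 6 - 2t


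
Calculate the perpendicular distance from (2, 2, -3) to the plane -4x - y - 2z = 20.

distance = |a·x₀ + b·y₀ + c·z₀ - d| / √(a² + b² + c²)
  = |(-4)·2 + (-1)·2 + (-2)·(-3) - 20| / √((-4)² + (-1)² + (-2)²)
  = |-8 - 2 + 6 - 20| / √(16 + 1 + 4)
  = |-24| / √21
  = 24 / 4.583
  ≈ 5.237

5.237


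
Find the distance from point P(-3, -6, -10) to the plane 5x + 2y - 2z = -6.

distance = |a·x₀ + b·y₀ + c·z₀ - d| / √(a² + b² + c²)
  = |5·(-3) + 2·(-6) + (-2)·(-10) - (-6)| / √(5² + 2² + (-2)²)
  = |-15 - 12 + 20 + 6| / √(25 + 4 + 4)
  = |-1| / √33
  = 1 / 5.745
  ≈ 0.1741

0.1741


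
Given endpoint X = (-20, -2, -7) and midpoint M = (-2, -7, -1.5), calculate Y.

Y = 2M - X
  = (2·(-2) - (-20), 2·(-7) - (-2), 2·(-1.5) - (-7))
  = (-4 + 20, -14 + 2, -3 + 7)
  = (16, -12, 4)

(16, -12, 4)


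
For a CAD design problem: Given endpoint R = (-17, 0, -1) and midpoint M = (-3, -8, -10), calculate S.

S = 2M - R
  = (2·(-3) - (-17), 2·(-8) - 0, 2·(-10) - (-1))
  = (-6 + 17, -16 + 0, -20 + 1)
  = (11, -16, -19)

(11, -16, -19)


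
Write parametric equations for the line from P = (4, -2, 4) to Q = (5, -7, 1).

Direction vector d = Q - P = (5 - 4, -7 + 2, 1 - 4) = (1, -5, -3)
Parametric form r = P + t·d:
x = 4 + t, y = -2 - 5t, z = 4 - 3t

x = 4 + t, y = -2 - 5t, z = 4 - 3t


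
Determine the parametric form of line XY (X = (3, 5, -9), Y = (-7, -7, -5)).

Direction vector d = Y - X = (-7 - 3, -7 - 5, -5 + 9) = (-10, -12, 4)
Parametric form r = X + t·d:
x = 3 - 10t, y = 5 - 12t, z = -9 + 4t

x = 3 - 10t, y = 5 - 12t, z = -9 + 4t


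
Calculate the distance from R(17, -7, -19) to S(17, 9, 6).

d = √[(x₂-x₁)² + (y₂-y₁)² + (z₂-z₁)²]
  = √[0² + 16² + 25²]
  = √[0 + 256 + 625]
  = √881
  ≈ 29.68

29.68


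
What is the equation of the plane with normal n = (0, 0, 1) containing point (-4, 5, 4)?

The plane through P with normal n = (a, b, c) satisfies n·(r - P) = 0,
i.e. ax + by + cz = a·x₀ + b·y₀ + c·z₀.
d = 0·(-4) + 0·5 + 1·4
  = 0 + 0 + 4
  = 4
Equation: z = 4

z = 4


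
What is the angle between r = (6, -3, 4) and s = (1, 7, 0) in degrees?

r·s = 6·1 + (-3)·7 + 4·0 = 6 - 21 + 0 = -15
|r| = √(6² + (-3)² + 4²) = √61 ≈ 7.81
|s| = √(1² + 7² + 0²) = √50 ≈ 7.071
cos θ = (r·s)/(|r||s|) = -15/(7.81·7.071) ≈ -0.2716
θ = arccos(-0.2716) ≈ 105.8°

105.8°


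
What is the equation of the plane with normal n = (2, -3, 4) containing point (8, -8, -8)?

The plane through P with normal n = (a, b, c) satisfies n·(r - P) = 0,
i.e. ax + by + cz = a·x₀ + b·y₀ + c·z₀.
d = 2·8 + (-3)·(-8) + 4·(-8)
  = 16 + 24 - 32
  = 8
Equation: 2x - 3y + 4z = 8

2x - 3y + 4z = 8


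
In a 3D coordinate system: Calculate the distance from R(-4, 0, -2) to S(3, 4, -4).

d = √[(x₂-x₁)² + (y₂-y₁)² + (z₂-z₁)²]
  = √[7² + 4² + (-2)²]
  = √[49 + 16 + 4]
  = √69
  ≈ 8.307

8.307


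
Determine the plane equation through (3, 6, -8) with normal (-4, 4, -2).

The plane through P with normal n = (a, b, c) satisfies n·(r - P) = 0,
i.e. ax + by + cz = a·x₀ + b·y₀ + c·z₀.
d = (-4)·3 + 4·6 + (-2)·(-8)
  = -12 + 24 + 16
  = 28
Equation: -4x + 4y - 2z = 28

-4x + 4y - 2z = 28


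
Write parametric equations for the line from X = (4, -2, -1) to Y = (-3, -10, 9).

Direction vector d = Y - X = (-3 - 4, -10 + 2, 9 + 1) = (-7, -8, 10)
Parametric form r = X + t·d:
x = 4 - 7t, y = -2 - 8t, z = -1 + 10t

x = 4 - 7t, y = -2 - 8t, z = -1 + 10t


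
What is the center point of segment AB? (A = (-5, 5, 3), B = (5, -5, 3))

M = ((x₁+x₂)/2, (y₁+y₂)/2, (z₁+z₂)/2)
  = ((-5 + 5)/2, (5 - 5)/2, (3 + 3)/2)
  = (0/2, 0/2, 6/2)
  = (0, 0, 3)

(0, 0, 3)


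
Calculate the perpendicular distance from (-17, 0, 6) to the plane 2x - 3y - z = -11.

distance = |a·x₀ + b·y₀ + c·z₀ - d| / √(a² + b² + c²)
  = |2·(-17) + (-3)·0 + (-1)·6 - (-11)| / √(2² + (-3)² + (-1)²)
  = |-34 + 0 - 6 + 11| / √(4 + 9 + 1)
  = |-29| / √14
  = 29 / 3.742
  ≈ 7.751

7.751


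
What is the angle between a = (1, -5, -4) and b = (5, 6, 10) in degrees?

a·b = 1·5 + (-5)·6 + (-4)·10 = 5 - 30 - 40 = -65
|a| = √(1² + (-5)² + (-4)²) = √42 ≈ 6.481
|b| = √(5² + 6² + 10²) = √161 ≈ 12.69
cos θ = (a·b)/(|a||b|) = -65/(6.481·12.69) ≈ -0.7905
θ = arccos(-0.7905) ≈ 142.2°

142.2°


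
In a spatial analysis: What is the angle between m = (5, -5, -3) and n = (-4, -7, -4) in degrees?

m·n = 5·(-4) + (-5)·(-7) + (-3)·(-4) = -20 + 35 + 12 = 27
|m| = √(5² + (-5)² + (-3)²) = √59 ≈ 7.681
|n| = √((-4)² + (-7)² + (-4)²) = √81 ≈ 9
cos θ = (m·n)/(|m||n|) = 27/(7.681·9) ≈ 0.3906
θ = arccos(0.3906) ≈ 67.01°

67.01°


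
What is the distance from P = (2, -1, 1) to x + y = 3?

distance = |a·x₀ + b·y₀ + c·z₀ - d| / √(a² + b² + c²)
  = |1·2 + 1·(-1) + 0·1 - 3| / √(1² + 1² + 0²)
  = |2 - 1 + 0 - 3| / √(1 + 1 + 0)
  = |-2| / √2
  = 2 / 1.414
  ≈ 1.414

1.414


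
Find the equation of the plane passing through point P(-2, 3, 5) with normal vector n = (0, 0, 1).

The plane through P with normal n = (a, b, c) satisfies n·(r - P) = 0,
i.e. ax + by + cz = a·x₀ + b·y₀ + c·z₀.
d = 0·(-2) + 0·3 + 1·5
  = 0 + 0 + 5
  = 5
Equation: z = 5

z = 5


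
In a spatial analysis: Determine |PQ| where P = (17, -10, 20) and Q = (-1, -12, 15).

d = √[(x₂-x₁)² + (y₂-y₁)² + (z₂-z₁)²]
  = √[(-18)² + (-2)² + (-5)²]
  = √[324 + 4 + 25]
  = √353
  ≈ 18.79

18.79


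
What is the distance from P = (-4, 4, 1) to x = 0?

distance = |a·x₀ + b·y₀ + c·z₀ - d| / √(a² + b² + c²)
  = |1·(-4) + 0·4 + 0·1 - 0| / √(1² + 0² + 0²)
  = |-4 + 0 + 0 + 0| / √(1 + 0 + 0)
  = |-4| / √1
  = 4 / 1
  ≈ 4

4


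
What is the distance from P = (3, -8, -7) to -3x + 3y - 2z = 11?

distance = |a·x₀ + b·y₀ + c·z₀ - d| / √(a² + b² + c²)
  = |(-3)·3 + 3·(-8) + (-2)·(-7) - 11| / √((-3)² + 3² + (-2)²)
  = |-9 - 24 + 14 - 11| / √(9 + 9 + 4)
  = |-30| / √22
  = 30 / 4.69
  ≈ 6.396

6.396


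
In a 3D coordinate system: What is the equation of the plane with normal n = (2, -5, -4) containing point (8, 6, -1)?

The plane through P with normal n = (a, b, c) satisfies n·(r - P) = 0,
i.e. ax + by + cz = a·x₀ + b·y₀ + c·z₀.
d = 2·8 + (-5)·6 + (-4)·(-1)
  = 16 - 30 + 4
  = -10
Equation: 2x - 5y - 4z = -10

2x - 5y - 4z = -10


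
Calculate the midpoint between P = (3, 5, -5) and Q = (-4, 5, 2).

M = ((x₁+x₂)/2, (y₁+y₂)/2, (z₁+z₂)/2)
  = ((3 - 4)/2, (5 + 5)/2, (-5 + 2)/2)
  = (-1/2, 10/2, -3/2)
  = (-0.5, 5, -1.5)

(-0.5, 5, -1.5)


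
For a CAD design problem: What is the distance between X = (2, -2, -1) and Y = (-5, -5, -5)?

d = √[(x₂-x₁)² + (y₂-y₁)² + (z₂-z₁)²]
  = √[(-7)² + (-3)² + (-4)²]
  = √[49 + 9 + 16]
  = √74
  ≈ 8.602

8.602


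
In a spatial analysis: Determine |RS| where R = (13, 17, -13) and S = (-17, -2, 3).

d = √[(x₂-x₁)² + (y₂-y₁)² + (z₂-z₁)²]
  = √[(-30)² + (-19)² + 16²]
  = √[900 + 361 + 256]
  = √1517
  ≈ 38.95

38.95


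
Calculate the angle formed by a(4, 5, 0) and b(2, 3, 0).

a·b = 4·2 + 5·3 + 0·0 = 8 + 15 + 0 = 23
|a| = √(4² + 5² + 0²) = √41 ≈ 6.403
|b| = √(2² + 3² + 0²) = √13 ≈ 3.606
cos θ = (a·b)/(|a||b|) = 23/(6.403·3.606) ≈ 0.9962
θ = arccos(0.9962) ≈ 4.97°

4.97°


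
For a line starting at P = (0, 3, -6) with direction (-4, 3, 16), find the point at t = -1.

P(t) = P + t·d
  = (0 + (-4)·(-1), 3 + 3·(-1), -6 + 16·(-1))
  = (0 + 4, 3 - 3, -6 - 16)
  = (4, 0, -22)

(4, 0, -22)


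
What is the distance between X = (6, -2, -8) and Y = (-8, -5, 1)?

d = √[(x₂-x₁)² + (y₂-y₁)² + (z₂-z₁)²]
  = √[(-14)² + (-3)² + 9²]
  = √[196 + 9 + 81]
  = √286
  ≈ 16.91

16.91


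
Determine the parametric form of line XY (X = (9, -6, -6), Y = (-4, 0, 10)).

Direction vector d = Y - X = (-4 - 9, 0 + 6, 10 + 6) = (-13, 6, 16)
Parametric form r = X + t·d:
x = 9 - 13t, y = -6 + 6t, z = -6 + 16t

x = 9 - 13t, y = -6 + 6t, z = -6 + 16t


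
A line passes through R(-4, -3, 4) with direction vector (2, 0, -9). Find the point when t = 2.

P(t) = R + t·d
  = (-4 + 2·2, -3 + 0·2, 4 + (-9)·2)
  = (-4 + 4, -3 + 0, 4 - 18)
  = (0, -3, -14)

(0, -3, -14)


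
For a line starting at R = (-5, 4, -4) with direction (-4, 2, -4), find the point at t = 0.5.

P(t) = R + t·d
  = (-5 + (-4)·0.5, 4 + 2·0.5, -4 + (-4)·0.5)
  = (-5 - 2, 4 + 1, -4 - 2)
  = (-7, 5, -6)

(-7, 5, -6)


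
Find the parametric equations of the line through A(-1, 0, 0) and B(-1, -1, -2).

Direction vector d = B - A = (-1 + 1, -1 + 0, -2 + 0) = (0, -1, -2)
Parametric form r = A + t·d:
x = -1, y = 0 - t, z = 0 - 2t

x = -1, y = 0 - t, z = 0 - 2t


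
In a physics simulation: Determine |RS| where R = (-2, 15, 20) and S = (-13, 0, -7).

d = √[(x₂-x₁)² + (y₂-y₁)² + (z₂-z₁)²]
  = √[(-11)² + (-15)² + (-27)²]
  = √[121 + 225 + 729]
  = √1075
  ≈ 32.79

32.79


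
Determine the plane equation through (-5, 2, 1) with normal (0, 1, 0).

The plane through P with normal n = (a, b, c) satisfies n·(r - P) = 0,
i.e. ax + by + cz = a·x₀ + b·y₀ + c·z₀.
d = 0·(-5) + 1·2 + 0·1
  = 0 + 2 + 0
  = 2
Equation: y = 2

y = 2


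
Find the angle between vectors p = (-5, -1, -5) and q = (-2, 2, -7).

p·q = (-5)·(-2) + (-1)·2 + (-5)·(-7) = 10 - 2 + 35 = 43
|p| = √((-5)² + (-1)² + (-5)²) = √51 ≈ 7.141
|q| = √((-2)² + 2² + (-7)²) = √57 ≈ 7.55
cos θ = (p·q)/(|p||q|) = 43/(7.141·7.55) ≈ 0.7975
θ = arccos(0.7975) ≈ 37.11°

37.11°


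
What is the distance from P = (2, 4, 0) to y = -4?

distance = |a·x₀ + b·y₀ + c·z₀ - d| / √(a² + b² + c²)
  = |0·2 + 1·4 + 0·0 - (-4)| / √(0² + 1² + 0²)
  = |0 + 4 + 0 + 4| / √(0 + 1 + 0)
  = |8| / √1
  = 8 / 1
  ≈ 8

8


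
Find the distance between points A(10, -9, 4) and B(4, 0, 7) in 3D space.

d = √[(x₂-x₁)² + (y₂-y₁)² + (z₂-z₁)²]
  = √[(-6)² + 9² + 3²]
  = √[36 + 81 + 9]
  = √126
  ≈ 11.22

11.22


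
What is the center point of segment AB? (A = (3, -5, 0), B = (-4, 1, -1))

M = ((x₁+x₂)/2, (y₁+y₂)/2, (z₁+z₂)/2)
  = ((3 - 4)/2, (-5 + 1)/2, (0 - 1)/2)
  = (-1/2, -4/2, -1/2)
  = (-0.5, -2, -0.5)

(-0.5, -2, -0.5)


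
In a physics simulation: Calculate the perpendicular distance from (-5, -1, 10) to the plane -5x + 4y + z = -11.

distance = |a·x₀ + b·y₀ + c·z₀ - d| / √(a² + b² + c²)
  = |(-5)·(-5) + 4·(-1) + 1·10 - (-11)| / √((-5)² + 4² + 1²)
  = |25 - 4 + 10 + 11| / √(25 + 16 + 1)
  = |42| / √42
  = 42 / 6.481
  ≈ 6.481

6.481


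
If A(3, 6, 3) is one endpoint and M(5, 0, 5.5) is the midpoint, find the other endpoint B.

B = 2M - A
  = (2·5 - 3, 2·0 - 6, 2·5.5 - 3)
  = (10 - 3, 0 - 6, 11 - 3)
  = (7, -6, 8)

(7, -6, 8)


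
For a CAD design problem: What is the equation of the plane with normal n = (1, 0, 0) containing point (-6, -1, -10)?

The plane through P with normal n = (a, b, c) satisfies n·(r - P) = 0,
i.e. ax + by + cz = a·x₀ + b·y₀ + c·z₀.
d = 1·(-6) + 0·(-1) + 0·(-10)
  = -6 + 0 + 0
  = -6
Equation: x = -6

x = -6


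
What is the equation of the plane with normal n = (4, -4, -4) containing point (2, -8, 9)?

The plane through P with normal n = (a, b, c) satisfies n·(r - P) = 0,
i.e. ax + by + cz = a·x₀ + b·y₀ + c·z₀.
d = 4·2 + (-4)·(-8) + (-4)·9
  = 8 + 32 - 36
  = 4
Equation: 4x - 4y - 4z = 4

4x - 4y - 4z = 4


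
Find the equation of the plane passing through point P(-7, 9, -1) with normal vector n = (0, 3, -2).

The plane through P with normal n = (a, b, c) satisfies n·(r - P) = 0,
i.e. ax + by + cz = a·x₀ + b·y₀ + c·z₀.
d = 0·(-7) + 3·9 + (-2)·(-1)
  = 0 + 27 + 2
  = 29
Equation: 3y - 2z = 29

3y - 2z = 29


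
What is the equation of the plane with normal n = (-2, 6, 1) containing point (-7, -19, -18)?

The plane through P with normal n = (a, b, c) satisfies n·(r - P) = 0,
i.e. ax + by + cz = a·x₀ + b·y₀ + c·z₀.
d = (-2)·(-7) + 6·(-19) + 1·(-18)
  = 14 - 114 - 18
  = -118
Equation: -2x + 6y + z = -118

-2x + 6y + z = -118


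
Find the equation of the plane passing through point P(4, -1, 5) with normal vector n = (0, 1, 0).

The plane through P with normal n = (a, b, c) satisfies n·(r - P) = 0,
i.e. ax + by + cz = a·x₀ + b·y₀ + c·z₀.
d = 0·4 + 1·(-1) + 0·5
  = 0 - 1 + 0
  = -1
Equation: y = -1

y = -1


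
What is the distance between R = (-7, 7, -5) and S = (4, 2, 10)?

d = √[(x₂-x₁)² + (y₂-y₁)² + (z₂-z₁)²]
  = √[11² + (-5)² + 15²]
  = √[121 + 25 + 225]
  = √371
  ≈ 19.26

19.26


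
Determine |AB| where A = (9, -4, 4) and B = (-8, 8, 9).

d = √[(x₂-x₁)² + (y₂-y₁)² + (z₂-z₁)²]
  = √[(-17)² + 12² + 5²]
  = √[289 + 144 + 25]
  = √458
  ≈ 21.4

21.4


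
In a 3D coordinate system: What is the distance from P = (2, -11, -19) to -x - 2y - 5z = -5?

distance = |a·x₀ + b·y₀ + c·z₀ - d| / √(a² + b² + c²)
  = |(-1)·2 + (-2)·(-11) + (-5)·(-19) - (-5)| / √((-1)² + (-2)² + (-5)²)
  = |-2 + 22 + 95 + 5| / √(1 + 4 + 25)
  = |120| / √30
  = 120 / 5.477
  ≈ 21.91

21.91


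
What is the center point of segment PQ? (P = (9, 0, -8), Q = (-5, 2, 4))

M = ((x₁+x₂)/2, (y₁+y₂)/2, (z₁+z₂)/2)
  = ((9 - 5)/2, (0 + 2)/2, (-8 + 4)/2)
  = (4/2, 2/2, -4/2)
  = (2, 1, -2)

(2, 1, -2)


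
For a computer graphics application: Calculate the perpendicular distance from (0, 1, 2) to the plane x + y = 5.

distance = |a·x₀ + b·y₀ + c·z₀ - d| / √(a² + b² + c²)
  = |1·0 + 1·1 + 0·2 - 5| / √(1² + 1² + 0²)
  = |0 + 1 + 0 - 5| / √(1 + 1 + 0)
  = |-4| / √2
  = 4 / 1.414
  ≈ 2.828

2.828


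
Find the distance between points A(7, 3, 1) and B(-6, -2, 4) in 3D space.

d = √[(x₂-x₁)² + (y₂-y₁)² + (z₂-z₁)²]
  = √[(-13)² + (-5)² + 3²]
  = √[169 + 25 + 9]
  = √203
  ≈ 14.25

14.25


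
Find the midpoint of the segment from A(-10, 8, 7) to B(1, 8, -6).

M = ((x₁+x₂)/2, (y₁+y₂)/2, (z₁+z₂)/2)
  = ((-10 + 1)/2, (8 + 8)/2, (7 - 6)/2)
  = (-9/2, 16/2, 1/2)
  = (-4.5, 8, 0.5)

(-4.5, 8, 0.5)


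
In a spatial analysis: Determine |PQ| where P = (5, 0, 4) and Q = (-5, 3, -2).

d = √[(x₂-x₁)² + (y₂-y₁)² + (z₂-z₁)²]
  = √[(-10)² + 3² + (-6)²]
  = √[100 + 9 + 36]
  = √145
  ≈ 12.04

12.04


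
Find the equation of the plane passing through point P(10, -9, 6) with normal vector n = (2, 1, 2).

The plane through P with normal n = (a, b, c) satisfies n·(r - P) = 0,
i.e. ax + by + cz = a·x₀ + b·y₀ + c·z₀.
d = 2·10 + 1·(-9) + 2·6
  = 20 - 9 + 12
  = 23
Equation: 2x + y + 2z = 23

2x + y + 2z = 23


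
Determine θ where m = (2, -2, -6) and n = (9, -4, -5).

m·n = 2·9 + (-2)·(-4) + (-6)·(-5) = 18 + 8 + 30 = 56
|m| = √(2² + (-2)² + (-6)²) = √44 ≈ 6.633
|n| = √(9² + (-4)² + (-5)²) = √122 ≈ 11.05
cos θ = (m·n)/(|m||n|) = 56/(6.633·11.05) ≈ 0.7643
θ = arccos(0.7643) ≈ 40.15°

40.15°
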